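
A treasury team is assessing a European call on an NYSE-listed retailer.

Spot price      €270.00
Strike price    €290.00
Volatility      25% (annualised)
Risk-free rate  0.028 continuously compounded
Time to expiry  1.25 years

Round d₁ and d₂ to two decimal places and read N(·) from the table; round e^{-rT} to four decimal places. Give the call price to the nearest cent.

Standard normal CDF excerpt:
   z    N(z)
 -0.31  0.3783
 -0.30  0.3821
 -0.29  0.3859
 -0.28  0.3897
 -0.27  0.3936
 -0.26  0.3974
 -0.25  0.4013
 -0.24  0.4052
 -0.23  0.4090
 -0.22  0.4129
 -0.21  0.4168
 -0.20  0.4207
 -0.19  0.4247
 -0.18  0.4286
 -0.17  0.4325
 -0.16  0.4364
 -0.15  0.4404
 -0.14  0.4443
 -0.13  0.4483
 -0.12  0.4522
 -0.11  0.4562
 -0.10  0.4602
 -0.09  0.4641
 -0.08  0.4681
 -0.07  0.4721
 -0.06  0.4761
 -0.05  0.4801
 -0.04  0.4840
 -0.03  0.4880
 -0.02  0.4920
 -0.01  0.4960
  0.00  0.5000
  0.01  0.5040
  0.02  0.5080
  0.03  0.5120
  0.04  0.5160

σ√T = 0.25 × 1.1180 = 0.2795
d₁ = [ln(270/290) + (0.028 + 0.25²/2)·1.25] / 0.2795 = [-0.0715 + 0.0741] / 0.2795 = 0.0093 → 0.01
d₂ = d₁ − σ√T = 0.0093 − 0.2795 = -0.2702 → -0.27
exp(−rT) = exp(−0.028·1.25) = 0.9656
C = 270·N(0.01) − 290·0.9656·N(-0.27) = 270·0.5040 − 290·0.9656·0.3936 = 136.0800 − 110.2174 = 25.8626

€25.86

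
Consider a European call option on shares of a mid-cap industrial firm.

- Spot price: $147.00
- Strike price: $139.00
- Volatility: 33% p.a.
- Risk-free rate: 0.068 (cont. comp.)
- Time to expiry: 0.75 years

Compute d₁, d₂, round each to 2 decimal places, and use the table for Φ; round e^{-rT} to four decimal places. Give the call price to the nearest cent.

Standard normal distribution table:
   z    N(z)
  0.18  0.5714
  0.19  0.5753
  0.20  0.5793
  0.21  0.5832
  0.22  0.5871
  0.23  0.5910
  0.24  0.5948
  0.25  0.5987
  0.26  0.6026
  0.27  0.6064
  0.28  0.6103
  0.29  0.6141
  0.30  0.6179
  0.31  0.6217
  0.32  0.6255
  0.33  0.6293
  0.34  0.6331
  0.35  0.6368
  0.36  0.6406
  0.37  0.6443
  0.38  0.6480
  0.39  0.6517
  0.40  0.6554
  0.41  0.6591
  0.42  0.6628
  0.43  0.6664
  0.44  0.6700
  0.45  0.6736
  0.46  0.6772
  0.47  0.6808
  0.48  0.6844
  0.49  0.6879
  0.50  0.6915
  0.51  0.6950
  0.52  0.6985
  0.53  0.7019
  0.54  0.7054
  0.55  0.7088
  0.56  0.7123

$24.61

T = 0.75;  σ√T = 0.2858
d₁ = [ln(147/139) + (0.068 + 0.33²/2)·0.75] / 0.2858 = [0.0560 + 0.0918] / 0.2858 = 0.5172 ⇒ 0.52
d₂ = d₁ − σ√T = 0.5172 − 0.2858 = 0.2314 ⇒ 0.23
exp(−rT) = exp(−0.068·0.75) = 0.9503
N(d₁) = N(0.52) = 0.6985;  N(d₂) = N(0.23) = 0.5910
C = 147·0.6985 − 139·0.9503·0.5910 = 102.6795 − 78.0662 = 24.6133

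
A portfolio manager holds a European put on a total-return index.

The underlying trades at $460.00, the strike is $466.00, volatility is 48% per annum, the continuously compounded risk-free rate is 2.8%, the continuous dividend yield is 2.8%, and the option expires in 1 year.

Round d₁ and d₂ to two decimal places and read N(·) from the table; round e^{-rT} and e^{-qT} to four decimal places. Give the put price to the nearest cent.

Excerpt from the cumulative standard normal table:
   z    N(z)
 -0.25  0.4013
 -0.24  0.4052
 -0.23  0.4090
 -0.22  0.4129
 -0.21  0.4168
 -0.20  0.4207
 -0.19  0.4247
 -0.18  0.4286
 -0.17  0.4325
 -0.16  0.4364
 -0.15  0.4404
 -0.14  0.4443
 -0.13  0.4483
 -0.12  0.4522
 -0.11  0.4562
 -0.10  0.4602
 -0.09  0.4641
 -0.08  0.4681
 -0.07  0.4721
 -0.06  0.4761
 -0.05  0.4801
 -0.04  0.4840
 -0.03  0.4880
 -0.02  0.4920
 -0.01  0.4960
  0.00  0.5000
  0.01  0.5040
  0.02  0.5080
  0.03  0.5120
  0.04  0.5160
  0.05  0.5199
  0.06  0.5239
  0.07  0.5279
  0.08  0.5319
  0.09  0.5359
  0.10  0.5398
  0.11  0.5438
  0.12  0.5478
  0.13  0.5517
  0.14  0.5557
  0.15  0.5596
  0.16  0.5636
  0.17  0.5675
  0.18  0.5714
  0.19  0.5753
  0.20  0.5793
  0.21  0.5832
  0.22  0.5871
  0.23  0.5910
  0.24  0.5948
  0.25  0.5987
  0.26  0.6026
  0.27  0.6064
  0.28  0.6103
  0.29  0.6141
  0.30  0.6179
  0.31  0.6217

σ√T = 0.48 × 1.0000 = 0.4800
ln(S/K) + (r − q + σ²/2)T = ln(460/466) + (0.028 − 0.028 + 0.48²/2)·1 = -0.0130 + 0.1152 = 0.1022
d₁ = 0.1022 / 0.4800 = 0.2130 which rounds to 0.21
d₂ = d₁ − σ√T = 0.2130 − 0.4800 = -0.2670 which rounds to -0.27
e^(−qT) = e^(−0.028·1) = 0.9724;  e^(−rT) = e^(−0.028·1) = 0.9724
N(−d₂) = N(0.27) = 0.6064;  N(−d₁) = N(-0.21) = 0.4168
P = 466·0.9724·0.6064 − 460·0.9724·0.4168 = 274.7831 − 186.4363 = 88.3468

$88.35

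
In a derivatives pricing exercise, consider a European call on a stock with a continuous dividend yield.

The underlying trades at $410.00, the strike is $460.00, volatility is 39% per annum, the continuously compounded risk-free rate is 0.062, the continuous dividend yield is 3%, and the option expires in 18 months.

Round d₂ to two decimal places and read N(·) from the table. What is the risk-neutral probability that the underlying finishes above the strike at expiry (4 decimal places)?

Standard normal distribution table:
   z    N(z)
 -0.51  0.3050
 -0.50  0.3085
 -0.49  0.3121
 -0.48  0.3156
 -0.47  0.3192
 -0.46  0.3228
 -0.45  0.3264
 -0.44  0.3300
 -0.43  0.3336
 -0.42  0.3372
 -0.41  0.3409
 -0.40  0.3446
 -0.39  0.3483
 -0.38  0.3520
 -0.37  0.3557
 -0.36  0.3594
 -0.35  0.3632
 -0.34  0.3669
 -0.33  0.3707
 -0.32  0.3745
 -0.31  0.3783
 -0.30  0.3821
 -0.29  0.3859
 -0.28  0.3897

T = 1.5;  σ√T = 0.4777
d₁ = [ln(410/460) + (0.062 − 0.03 + 0.39²/2)·1.5] / 0.4777 = [-0.1151 + 0.1621] / 0.4777 = 0.0984 ≈ 0.10
d₂ = d₁ − σ√T = 0.0984 − 0.4777 = -0.3792 ≈ -0.38
Pr(exercise) under Q = N(d₂) = 0.3520

0.3520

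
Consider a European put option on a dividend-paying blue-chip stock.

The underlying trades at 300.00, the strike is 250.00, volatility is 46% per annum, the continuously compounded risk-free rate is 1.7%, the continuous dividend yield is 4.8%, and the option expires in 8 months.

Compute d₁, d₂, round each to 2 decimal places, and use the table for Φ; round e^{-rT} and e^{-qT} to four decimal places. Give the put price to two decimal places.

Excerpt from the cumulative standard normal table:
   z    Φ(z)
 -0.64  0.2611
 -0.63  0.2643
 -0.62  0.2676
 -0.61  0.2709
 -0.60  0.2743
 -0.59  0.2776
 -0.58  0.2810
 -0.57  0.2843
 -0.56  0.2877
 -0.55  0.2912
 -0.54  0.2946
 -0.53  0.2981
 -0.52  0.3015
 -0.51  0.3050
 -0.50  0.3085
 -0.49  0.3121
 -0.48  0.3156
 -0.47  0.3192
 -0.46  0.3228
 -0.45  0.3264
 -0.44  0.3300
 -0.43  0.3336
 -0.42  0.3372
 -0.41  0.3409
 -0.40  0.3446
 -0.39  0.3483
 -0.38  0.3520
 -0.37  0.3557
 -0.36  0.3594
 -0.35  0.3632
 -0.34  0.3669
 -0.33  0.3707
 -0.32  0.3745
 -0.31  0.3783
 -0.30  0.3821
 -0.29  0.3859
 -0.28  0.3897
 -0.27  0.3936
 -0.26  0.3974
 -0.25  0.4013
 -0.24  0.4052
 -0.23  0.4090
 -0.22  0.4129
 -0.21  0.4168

22.40

T = 0.6667;  σ√T = 0.3756
ln(S/K) + (r − q + σ²/2)T = ln(300/250) + (0.017 − 0.048 + 0.46²/2)·0.6667 = 0.1823 + 0.0499 = 0.2322
d₁ = 0.2322 / 0.3756 = 0.6182 which rounds to 0.62
d₂ = d₁ − σ√T = 0.6182 − 0.3756 = 0.2426 which rounds to 0.24
e^(−qT) = e^(−0.048·0.6667) = 0.9685;  e^(−rT) = e^(−0.017·0.6667) = 0.9887
N(−d₂) = N(-0.24) = 0.4052;  N(−d₁) = N(-0.62) = 0.2676
P = 250·0.9887·0.4052 − 300·0.9685·0.2676 = 100.1553 − 77.7512 = 22.4041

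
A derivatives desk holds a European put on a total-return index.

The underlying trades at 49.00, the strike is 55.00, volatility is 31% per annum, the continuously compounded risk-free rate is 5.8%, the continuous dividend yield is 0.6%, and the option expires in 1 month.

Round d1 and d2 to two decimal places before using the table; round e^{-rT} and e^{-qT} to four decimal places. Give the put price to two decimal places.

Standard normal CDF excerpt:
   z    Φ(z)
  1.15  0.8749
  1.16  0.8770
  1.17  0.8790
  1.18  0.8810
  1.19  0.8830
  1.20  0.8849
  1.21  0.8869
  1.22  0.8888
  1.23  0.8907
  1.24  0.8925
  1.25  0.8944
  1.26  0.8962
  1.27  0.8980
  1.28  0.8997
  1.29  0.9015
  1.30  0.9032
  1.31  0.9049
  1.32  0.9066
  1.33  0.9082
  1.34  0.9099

6.01

σ√T = 0.31·√0.08333 = 0.0895
d₁ = [ln(49/55) + (0.058 − 0.006 + ½·0.31²)·0.08333] / (σ√T) = (-0.1155 + 0.0083) / 0.0895 = -1.1976 which rounds to -1.20
d₂ = -1.1976 − 0.0895 = -1.2871 which rounds to -1.29
e^(−qT) = e^(−0.006·0.08333) = 0.9995;  e^(−rT) = e^(−0.058·0.08333) = 0.9952
N(−d₂) = N(1.29) = 0.9015;  N(−d₁) = N(1.20) = 0.8849
P = 55·0.9952·0.9015 − 49·0.9995·0.8849 = 49.3445 − 43.3384 = 6.0061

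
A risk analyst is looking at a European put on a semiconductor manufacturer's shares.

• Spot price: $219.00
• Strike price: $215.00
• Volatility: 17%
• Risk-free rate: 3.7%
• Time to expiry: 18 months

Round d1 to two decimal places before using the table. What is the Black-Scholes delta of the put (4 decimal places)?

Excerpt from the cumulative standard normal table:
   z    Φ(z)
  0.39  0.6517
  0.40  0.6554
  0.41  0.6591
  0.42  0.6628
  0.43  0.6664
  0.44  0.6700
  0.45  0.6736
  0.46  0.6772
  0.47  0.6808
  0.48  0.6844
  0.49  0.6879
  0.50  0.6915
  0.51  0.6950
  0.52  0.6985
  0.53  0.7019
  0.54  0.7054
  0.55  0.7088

σ√T = 0.17 × 1.2247 = 0.2082
d₁ = [ln(219/215) + (0.037 + 0.17²/2)·1.5] / 0.2082 = [0.0184 + 0.0772] / 0.2082 = 0.4592 ≈ 0.46
N(d₁) = N(0.46) = 0.6772
Δ_put = N(d₁) − 1 = 0.6772 − 1 = -0.3228

-0.3228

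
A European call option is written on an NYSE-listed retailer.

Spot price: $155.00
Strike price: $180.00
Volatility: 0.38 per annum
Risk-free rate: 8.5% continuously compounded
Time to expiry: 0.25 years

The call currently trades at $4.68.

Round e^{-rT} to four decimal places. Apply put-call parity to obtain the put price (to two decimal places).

exp(−rT) = exp(−0.085·0.25) = 0.9790
Put-call parity: C − P = S − K·e^(−rT) = 155 − 180·0.9790 = 155 − 176.2200 = -21.2200
P = C − (C − P) = 4.68 − (-21.2200) = 25.9000

$25.90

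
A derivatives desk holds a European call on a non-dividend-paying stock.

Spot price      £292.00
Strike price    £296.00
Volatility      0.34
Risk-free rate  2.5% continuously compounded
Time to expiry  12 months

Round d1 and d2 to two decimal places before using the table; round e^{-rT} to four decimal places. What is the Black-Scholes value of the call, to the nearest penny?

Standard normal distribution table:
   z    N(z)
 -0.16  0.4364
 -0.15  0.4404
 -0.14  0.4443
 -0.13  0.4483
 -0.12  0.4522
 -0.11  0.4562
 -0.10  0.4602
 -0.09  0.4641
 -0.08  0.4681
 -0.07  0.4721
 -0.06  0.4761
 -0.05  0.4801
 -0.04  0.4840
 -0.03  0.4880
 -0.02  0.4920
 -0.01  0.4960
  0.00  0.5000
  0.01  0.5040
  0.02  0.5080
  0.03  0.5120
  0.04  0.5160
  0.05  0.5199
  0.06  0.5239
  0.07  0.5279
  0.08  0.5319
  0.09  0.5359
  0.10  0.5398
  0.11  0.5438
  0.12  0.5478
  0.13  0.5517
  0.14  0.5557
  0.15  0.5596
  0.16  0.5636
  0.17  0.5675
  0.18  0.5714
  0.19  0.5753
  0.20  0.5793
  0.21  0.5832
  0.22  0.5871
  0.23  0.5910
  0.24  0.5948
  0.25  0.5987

£40.89

T = 1;  σ√T = 0.3400
d₁ = [ln(292/296) + (0.025 + ½·0.34²)·1] / (σ√T) = (-0.0136 + 0.0828) / 0.3400 = 0.2035 which rounds to 0.20
d₂ = 0.2035 − 0.3400 = -0.1365 which rounds to -0.14
e^(−rT) = e^(−0.025·1) = 0.9753
C = 292·N(0.20) − 296·0.9753·N(-0.14) = 292·0.5793 − 296·0.9753·0.4443 = 169.1556 − 128.2644 = 40.8912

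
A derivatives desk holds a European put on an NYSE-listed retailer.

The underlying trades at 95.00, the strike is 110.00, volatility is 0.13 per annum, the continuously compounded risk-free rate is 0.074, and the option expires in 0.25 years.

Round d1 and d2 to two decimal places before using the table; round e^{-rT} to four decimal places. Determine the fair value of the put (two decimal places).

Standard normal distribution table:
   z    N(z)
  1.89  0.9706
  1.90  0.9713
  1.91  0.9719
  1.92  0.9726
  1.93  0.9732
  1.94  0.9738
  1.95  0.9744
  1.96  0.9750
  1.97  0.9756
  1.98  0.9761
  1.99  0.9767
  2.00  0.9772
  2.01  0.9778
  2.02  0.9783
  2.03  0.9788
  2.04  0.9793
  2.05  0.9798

T = 0.25;  σ√T = 0.0650
d₁ = [ln(95/110) + (0.074 + 0.13²/2)·0.25] / 0.0650 = [-0.1466 + 0.0206] / 0.0650 = -1.9383 → -1.94
d₂ = d₁ − σ√T = -1.9383 − 0.0650 = -2.0033 → -2.00
exp(−rT) = exp(−0.074·0.25) = 0.9817
N(−d₂) = N(2.00) = 0.9772;  N(−d₁) = N(1.94) = 0.9738
P = 110·0.9817·0.9772 − 95·0.9738 = 105.5249 − 92.5110 = 13.0139

13.01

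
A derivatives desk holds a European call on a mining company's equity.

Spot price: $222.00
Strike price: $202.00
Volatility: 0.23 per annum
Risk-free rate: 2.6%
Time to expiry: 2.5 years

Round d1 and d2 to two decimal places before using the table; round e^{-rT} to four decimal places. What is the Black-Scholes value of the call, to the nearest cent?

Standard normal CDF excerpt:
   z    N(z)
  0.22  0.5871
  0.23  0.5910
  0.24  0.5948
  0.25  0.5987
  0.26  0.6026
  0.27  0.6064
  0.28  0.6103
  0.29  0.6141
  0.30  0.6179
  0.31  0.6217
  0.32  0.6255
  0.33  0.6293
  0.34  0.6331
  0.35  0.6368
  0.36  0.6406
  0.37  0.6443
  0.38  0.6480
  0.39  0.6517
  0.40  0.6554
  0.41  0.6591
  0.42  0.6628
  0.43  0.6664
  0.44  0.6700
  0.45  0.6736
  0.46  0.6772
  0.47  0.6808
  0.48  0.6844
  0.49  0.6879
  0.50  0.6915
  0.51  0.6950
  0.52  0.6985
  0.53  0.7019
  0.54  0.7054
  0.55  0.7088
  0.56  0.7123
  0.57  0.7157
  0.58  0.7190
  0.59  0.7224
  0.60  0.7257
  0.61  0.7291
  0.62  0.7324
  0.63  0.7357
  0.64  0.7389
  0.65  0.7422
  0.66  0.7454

σ√T = 0.23 × 1.5811 = 0.3637
ln(S/K) + (r + σ²/2)T = ln(222/202) + (0.026 + 0.23²/2)·2.5 = 0.0944 + 0.1311 = 0.2255
d₁ = 0.2255 / 0.3637 = 0.6202 ⇒ 0.62
d₂ = d₁ − σ√T = 0.6202 − 0.3637 = 0.2565 ⇒ 0.26
exp(−rT) = exp(−0.026·2.5) = 0.9371
N(d₁) = N(0.62) = 0.7324;  N(d₂) = N(0.26) = 0.6026
C = 222·0.7324 − 202·0.9371·0.6026 = 162.5928 − 114.0687 = 48.5241

$48.52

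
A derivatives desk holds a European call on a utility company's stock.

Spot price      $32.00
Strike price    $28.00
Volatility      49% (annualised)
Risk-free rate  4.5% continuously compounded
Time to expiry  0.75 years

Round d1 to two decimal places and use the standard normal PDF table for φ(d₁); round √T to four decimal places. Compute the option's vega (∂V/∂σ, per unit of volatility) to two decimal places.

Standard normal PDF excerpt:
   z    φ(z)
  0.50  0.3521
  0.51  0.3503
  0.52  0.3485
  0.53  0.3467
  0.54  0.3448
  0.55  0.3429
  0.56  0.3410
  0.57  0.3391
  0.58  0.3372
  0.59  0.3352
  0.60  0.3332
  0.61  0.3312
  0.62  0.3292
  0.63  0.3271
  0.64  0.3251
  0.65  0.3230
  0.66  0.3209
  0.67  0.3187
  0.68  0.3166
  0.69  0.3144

T = 0.75;  σ√T = 0.4244
ln(S/K) + (r + σ²/2)T = ln(32/28) + (0.045 + 0.49²/2)·0.75 = 0.1335 + 0.1238 = 0.2573
d₁ = 0.2573 / 0.4244 = 0.6064 → 0.61
√T = √0.75 = 0.8660
φ(d₁) = φ(0.61) = 0.3312
vega = S·φ(d₁)·√T = 32·0.3312·0.8660 = 9.1782

9.18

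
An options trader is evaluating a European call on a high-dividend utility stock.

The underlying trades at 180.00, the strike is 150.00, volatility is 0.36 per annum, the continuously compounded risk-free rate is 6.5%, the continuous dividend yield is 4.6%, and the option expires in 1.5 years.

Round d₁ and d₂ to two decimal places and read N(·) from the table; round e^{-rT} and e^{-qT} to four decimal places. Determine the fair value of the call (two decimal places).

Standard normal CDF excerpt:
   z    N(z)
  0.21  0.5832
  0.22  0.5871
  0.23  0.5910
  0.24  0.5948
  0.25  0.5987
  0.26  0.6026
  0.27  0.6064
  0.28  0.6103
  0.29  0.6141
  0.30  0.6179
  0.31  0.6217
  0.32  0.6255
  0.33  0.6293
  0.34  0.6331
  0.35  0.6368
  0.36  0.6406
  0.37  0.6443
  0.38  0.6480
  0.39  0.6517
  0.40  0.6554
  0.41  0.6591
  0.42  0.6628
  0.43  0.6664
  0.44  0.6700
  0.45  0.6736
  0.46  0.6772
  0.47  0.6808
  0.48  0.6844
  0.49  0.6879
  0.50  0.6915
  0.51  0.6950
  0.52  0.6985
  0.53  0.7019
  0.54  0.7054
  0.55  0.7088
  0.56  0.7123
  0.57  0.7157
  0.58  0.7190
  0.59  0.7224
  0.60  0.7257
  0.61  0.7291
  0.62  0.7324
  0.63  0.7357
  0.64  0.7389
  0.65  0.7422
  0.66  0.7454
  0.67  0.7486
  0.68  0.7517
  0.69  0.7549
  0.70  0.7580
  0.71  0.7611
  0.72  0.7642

T = 1.5;  σ√T = 0.4409
d₁ = [ln(180/150) + (0.065 − 0.046 + 0.36²/2)·1.5] / 0.4409 = [0.1823 + 0.1257] / 0.4409 = 0.6986 ≈ 0.70
d₂ = d₁ − σ√T = 0.6986 − 0.4409 = 0.2577 ≈ 0.26
e^(−qT) = e^(−0.046·1.5) = 0.9333;  e^(−rT) = e^(−0.065·1.5) = 0.9071
N(d₁) = N(0.70) = 0.7580;  N(d₂) = N(0.26) = 0.6026
C = 180·0.9333·0.7580 − 150·0.9071·0.6026 = 127.3395 − 81.9928 = 45.3467

45.35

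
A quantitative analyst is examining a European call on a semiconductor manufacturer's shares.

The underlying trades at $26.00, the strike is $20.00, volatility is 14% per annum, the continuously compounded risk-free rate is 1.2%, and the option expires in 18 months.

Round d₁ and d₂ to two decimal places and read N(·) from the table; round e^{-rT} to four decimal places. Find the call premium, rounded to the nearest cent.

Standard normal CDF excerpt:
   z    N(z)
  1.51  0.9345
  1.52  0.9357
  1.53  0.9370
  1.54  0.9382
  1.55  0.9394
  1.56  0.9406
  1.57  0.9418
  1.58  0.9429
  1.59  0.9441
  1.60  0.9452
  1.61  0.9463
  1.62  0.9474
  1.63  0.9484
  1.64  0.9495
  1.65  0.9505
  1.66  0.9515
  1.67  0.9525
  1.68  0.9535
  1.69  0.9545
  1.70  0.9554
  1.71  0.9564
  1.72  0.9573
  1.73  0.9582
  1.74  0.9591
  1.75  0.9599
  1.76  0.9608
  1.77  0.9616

$6.44

σ√T = 0.14·√1.5 = 0.1715
d₁ = [ln(26/20) + (0.012 + ½·0.14²)·1.5] / (σ√T) = (0.2624 + 0.0327) / 0.1715 = 1.7208 which rounds to 1.72
d₂ = 1.7208 − 0.1715 = 1.5494 which rounds to 1.55
exp(−rT) = exp(−0.012·1.5) = 0.9822
C = 26·N(1.72) − 20·0.9822·N(1.55) = 26·0.9573 − 20·0.9822·0.9394 = 24.8898 − 18.4536 = 6.4362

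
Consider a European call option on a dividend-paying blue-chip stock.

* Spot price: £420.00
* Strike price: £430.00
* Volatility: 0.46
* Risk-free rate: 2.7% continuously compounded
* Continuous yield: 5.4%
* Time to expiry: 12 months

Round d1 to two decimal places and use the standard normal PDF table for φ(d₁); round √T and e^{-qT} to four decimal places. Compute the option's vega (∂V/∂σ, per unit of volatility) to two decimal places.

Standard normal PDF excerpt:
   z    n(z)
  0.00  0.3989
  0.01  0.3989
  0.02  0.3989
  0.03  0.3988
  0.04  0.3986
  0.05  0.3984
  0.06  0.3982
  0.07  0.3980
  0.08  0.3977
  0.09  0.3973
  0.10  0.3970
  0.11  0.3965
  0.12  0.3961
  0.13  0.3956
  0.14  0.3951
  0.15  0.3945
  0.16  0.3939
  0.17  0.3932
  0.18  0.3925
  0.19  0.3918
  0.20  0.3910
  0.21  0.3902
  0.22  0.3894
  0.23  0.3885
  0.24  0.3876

157.61

T = 1;  σ√T = 0.4600
d₁ = [ln(420/430) + (0.027 − 0.054 + ½·0.46²)·1] / (σ√T) = (-0.0235 + 0.0788) / 0.4600 = 0.1202 ⇒ 0.12
√T = √1 = 1.0000
φ(d₁) = φ(0.12) = 0.3961
exp(−qT) = exp(−0.054·1) = 0.9474
vega = S·exp(−qT)·φ(d₁)·√T = 420·0.9474·0.3961·1.0000 = 157.6114
(The put has the same vega.)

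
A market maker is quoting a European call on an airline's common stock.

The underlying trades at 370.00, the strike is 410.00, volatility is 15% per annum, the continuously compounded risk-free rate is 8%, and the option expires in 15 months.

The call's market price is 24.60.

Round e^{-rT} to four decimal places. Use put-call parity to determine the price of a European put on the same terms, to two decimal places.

25.57

exp(−rT) = exp(−0.08·1.25) = 0.9048
Put-call parity: C − P = S − K·e^(−rT) = 370 − 410·0.9048 = 370 − 370.9680 = -0.9680
P = C − (C − P) = 24.60 − (-0.9680) = 25.5680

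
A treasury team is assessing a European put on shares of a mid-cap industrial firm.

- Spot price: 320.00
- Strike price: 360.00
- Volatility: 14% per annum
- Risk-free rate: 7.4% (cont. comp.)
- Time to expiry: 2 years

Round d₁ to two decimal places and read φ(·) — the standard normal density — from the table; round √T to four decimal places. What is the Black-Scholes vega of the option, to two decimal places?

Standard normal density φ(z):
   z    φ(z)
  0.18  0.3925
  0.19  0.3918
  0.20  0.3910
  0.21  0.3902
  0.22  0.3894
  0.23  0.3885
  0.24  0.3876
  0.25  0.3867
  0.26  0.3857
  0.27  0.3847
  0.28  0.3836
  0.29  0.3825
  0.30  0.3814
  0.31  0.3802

T = 2;  σ√T = 0.1980
d₁ = [ln(320/360) + (0.074 + 0.14²/2)·2] / 0.1980 = [-0.1178 + 0.1676] / 0.1980 = 0.2516 ⇒ 0.25
√T = √2 = 1.4142
φ(d₁) = φ(0.25) = 0.3867
vega = S·φ(d₁)·√T = 320·0.3867·1.4142 = 174.9988
(Call and put vega coincide under Black-Scholes.)

175.00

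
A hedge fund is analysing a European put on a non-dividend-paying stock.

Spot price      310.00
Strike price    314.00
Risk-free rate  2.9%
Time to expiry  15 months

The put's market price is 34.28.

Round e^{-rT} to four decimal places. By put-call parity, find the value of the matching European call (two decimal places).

41.46

exp(−rT) = exp(−0.029·1.25) = 0.9644
Put-call parity: C − P = S − K·e^(−rT) = 310 − 314·0.9644 = 310 − 302.8216 = 7.1784
C = P + (C − P) = 34.28 + (7.1784) = 41.4584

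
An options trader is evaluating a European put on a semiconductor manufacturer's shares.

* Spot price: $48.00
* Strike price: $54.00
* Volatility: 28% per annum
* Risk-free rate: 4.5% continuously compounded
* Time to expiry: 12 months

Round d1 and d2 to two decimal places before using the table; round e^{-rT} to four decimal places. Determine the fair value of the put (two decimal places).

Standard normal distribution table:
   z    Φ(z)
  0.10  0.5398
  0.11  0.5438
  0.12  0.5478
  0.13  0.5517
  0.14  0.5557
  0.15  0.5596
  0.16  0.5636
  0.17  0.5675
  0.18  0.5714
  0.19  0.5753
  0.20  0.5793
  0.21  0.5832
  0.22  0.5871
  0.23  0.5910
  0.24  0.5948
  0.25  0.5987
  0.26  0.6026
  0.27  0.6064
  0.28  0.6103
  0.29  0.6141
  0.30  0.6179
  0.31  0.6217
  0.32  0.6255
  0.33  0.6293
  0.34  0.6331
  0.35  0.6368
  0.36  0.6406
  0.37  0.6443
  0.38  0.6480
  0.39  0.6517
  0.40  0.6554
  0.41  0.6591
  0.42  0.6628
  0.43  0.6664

$7.54

σ√T = 0.28·√1 = 0.2800
d₁ = [ln(48/54) + (0.045 + 0.28²/2)·1] / 0.2800 = [-0.1178 + 0.0842] / 0.2800 = -0.1199 ≈ -0.12
d₂ = d₁ − σ√T = -0.1199 − 0.2800 = -0.3999 ≈ -0.40
e^(−rT) = e^(−0.045·1) = 0.9560
N(−d₂) = N(0.40) = 0.6554;  N(−d₁) = N(0.12) = 0.5478
P = 54·0.9560·0.6554 − 48·0.5478 = 33.8344 − 26.2944 = 7.5400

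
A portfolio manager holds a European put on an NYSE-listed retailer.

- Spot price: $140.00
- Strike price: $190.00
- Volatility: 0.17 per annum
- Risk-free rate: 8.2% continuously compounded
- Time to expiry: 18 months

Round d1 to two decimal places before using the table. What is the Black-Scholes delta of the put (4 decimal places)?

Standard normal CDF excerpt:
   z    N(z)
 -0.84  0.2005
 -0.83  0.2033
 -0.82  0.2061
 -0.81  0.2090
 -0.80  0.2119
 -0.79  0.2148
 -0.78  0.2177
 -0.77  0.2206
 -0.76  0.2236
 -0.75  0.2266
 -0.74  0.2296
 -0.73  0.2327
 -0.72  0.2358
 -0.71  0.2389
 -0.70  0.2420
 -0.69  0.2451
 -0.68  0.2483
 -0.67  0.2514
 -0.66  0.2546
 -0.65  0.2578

-0.7794

σ√T = 0.17 × 1.2247 = 0.2082
ln(S/K) + (r + σ²/2)T = ln(140/190) + (0.082 + 0.17²/2)·1.5 = -0.3054 + 0.1447 = -0.1607
d₁ = -0.1607 / 0.2082 = -0.7719 ≈ -0.77
N(d₁) = N(-0.77) = 0.2206
Δ_put = N(d₁) − 1 = 0.2206 − 1 = -0.7794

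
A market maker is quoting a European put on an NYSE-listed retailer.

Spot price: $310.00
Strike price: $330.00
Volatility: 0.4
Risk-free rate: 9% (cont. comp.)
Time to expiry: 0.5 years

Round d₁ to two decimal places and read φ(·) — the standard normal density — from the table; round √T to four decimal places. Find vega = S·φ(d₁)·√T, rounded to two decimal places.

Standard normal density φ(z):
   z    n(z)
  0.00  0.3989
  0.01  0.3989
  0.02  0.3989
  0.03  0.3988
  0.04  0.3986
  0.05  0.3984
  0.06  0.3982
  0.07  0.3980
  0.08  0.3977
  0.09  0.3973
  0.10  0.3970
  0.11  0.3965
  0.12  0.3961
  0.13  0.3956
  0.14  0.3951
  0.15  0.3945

87.18

σ√T = 0.4·√0.5 = 0.2828
d₁ = [ln(310/330) + (0.09 + ½·0.4²)·0.5] / (σ√T) = (-0.0625 + 0.0850) / 0.2828 = 0.0795 ⇒ 0.08
√T = √0.5 = 0.7071
φ(d₁) = φ(0.08) = 0.3977
vega = S·φ(d₁)·√T = 310·0.3977·0.7071 = 87.1762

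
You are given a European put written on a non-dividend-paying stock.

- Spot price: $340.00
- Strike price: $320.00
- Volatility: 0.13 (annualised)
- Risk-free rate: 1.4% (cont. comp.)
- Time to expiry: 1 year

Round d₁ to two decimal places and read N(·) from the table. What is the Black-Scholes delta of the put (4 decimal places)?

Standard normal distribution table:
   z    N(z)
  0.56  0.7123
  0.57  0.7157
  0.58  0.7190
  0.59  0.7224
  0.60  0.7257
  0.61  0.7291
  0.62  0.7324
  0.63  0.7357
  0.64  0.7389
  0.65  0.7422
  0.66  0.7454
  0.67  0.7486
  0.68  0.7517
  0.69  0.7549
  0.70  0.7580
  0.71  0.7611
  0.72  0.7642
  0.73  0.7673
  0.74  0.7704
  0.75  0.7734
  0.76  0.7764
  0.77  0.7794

-0.2611

T = 1;  σ√T = 0.1300
ln(S/K) + (r + σ²/2)T = ln(340/320) + (0.014 + 0.13²/2)·1 = 0.0606 + 0.0225 = 0.0831
d₁ = 0.0831 / 0.1300 = 0.6390 which rounds to 0.64
N(d₁) = N(0.64) = 0.7389
Δ_put = N(d₁) − 1 = 0.7389 − 1 = -0.2611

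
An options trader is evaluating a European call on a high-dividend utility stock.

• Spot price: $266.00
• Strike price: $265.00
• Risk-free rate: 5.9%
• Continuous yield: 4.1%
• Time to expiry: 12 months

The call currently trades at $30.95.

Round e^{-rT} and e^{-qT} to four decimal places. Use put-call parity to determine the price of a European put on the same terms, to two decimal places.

e^(−qT) = e^(−0.041·1) = 0.9598;  e^(−rT) = e^(−0.059·1) = 0.9427
Put-call parity: C − P = S·e^(−qT) − K·e^(−rT) = 266·0.9598 − 265·0.9427 = 255.3068 − 249.8155 = 5.4913
P = C − (C − P) = 30.95 − (5.4913) = 25.4587

$25.46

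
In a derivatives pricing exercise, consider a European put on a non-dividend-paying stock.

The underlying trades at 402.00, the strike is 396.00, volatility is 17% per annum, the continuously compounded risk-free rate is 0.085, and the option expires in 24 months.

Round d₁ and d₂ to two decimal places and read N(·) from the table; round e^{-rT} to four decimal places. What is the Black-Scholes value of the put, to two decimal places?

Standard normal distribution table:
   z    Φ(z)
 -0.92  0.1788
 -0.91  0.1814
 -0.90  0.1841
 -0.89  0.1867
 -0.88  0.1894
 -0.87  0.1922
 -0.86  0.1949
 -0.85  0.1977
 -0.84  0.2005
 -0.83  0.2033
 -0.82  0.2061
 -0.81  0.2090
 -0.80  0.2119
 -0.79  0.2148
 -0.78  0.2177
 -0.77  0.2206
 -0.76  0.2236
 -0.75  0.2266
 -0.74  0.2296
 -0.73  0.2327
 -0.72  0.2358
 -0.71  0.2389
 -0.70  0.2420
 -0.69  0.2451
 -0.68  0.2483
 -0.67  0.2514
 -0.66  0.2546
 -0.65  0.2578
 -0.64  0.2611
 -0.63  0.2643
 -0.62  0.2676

11.08

σ√T = 0.17 × 1.4142 = 0.2404
ln(S/K) + (r + σ²/2)T = ln(402/396) + (0.085 + 0.17²/2)·2 = 0.0150 + 0.1989 = 0.2139
d₁ = 0.2139 / 0.2404 = 0.8899 which rounds to 0.89
d₂ = d₁ − σ√T = 0.8899 − 0.2404 = 0.6494 which rounds to 0.65
exp(−rT) = exp(−0.085·2) = 0.8437
N(−d₂) = N(-0.65) = 0.2578;  N(−d₁) = N(-0.89) = 0.1867
P = 396·0.8437·0.2578 − 402·0.1867 = 86.1323 − 75.0534 = 11.0789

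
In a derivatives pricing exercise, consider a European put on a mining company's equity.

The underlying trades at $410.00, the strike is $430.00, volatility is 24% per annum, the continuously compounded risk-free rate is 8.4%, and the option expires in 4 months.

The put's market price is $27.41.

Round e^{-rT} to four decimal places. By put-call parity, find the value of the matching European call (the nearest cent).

exp(−rT) = exp(−0.084·0.3333) = 0.9724
Put-call parity: C − P = S − K·e^(−rT) = 410 − 430·0.9724 = 410 − 418.1320 = -8.1320
C = P + (C − P) = 27.41 + (-8.1320) = 19.2780

$19.28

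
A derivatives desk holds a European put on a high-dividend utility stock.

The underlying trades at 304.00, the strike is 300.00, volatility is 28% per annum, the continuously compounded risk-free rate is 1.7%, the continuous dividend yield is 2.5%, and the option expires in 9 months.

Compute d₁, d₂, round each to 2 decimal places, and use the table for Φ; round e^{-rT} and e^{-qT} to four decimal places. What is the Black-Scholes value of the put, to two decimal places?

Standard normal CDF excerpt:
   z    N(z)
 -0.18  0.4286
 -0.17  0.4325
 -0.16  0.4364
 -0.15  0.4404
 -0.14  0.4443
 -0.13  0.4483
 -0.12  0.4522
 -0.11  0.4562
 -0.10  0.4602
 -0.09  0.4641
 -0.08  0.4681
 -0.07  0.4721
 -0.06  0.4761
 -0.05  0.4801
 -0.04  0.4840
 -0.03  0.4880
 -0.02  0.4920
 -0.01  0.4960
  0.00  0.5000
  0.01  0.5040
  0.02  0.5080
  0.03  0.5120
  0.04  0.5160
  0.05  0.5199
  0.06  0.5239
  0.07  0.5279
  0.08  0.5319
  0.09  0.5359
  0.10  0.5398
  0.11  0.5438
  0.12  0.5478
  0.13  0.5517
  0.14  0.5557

27.34

σ√T = 0.28 × 0.8660 = 0.2425
d₁ = [ln(304/300) + (0.017 − 0.025 + 0.28²/2)·0.75] / 0.2425 = [0.0132 + 0.0234] / 0.2425 = 0.1511 ≈ 0.15
d₂ = d₁ − σ√T = 0.1511 − 0.2425 = -0.0914 ≈ -0.09
e^(−qT) = e^(−0.025·0.75) = 0.9814;  e^(−rT) = e^(−0.017·0.75) = 0.9873
N(−d₂) = N(0.09) = 0.5359;  N(−d₁) = N(-0.15) = 0.4404
P = 300·0.9873·0.5359 − 304·0.9814·0.4404 = 158.7282 − 131.3914 = 27.3368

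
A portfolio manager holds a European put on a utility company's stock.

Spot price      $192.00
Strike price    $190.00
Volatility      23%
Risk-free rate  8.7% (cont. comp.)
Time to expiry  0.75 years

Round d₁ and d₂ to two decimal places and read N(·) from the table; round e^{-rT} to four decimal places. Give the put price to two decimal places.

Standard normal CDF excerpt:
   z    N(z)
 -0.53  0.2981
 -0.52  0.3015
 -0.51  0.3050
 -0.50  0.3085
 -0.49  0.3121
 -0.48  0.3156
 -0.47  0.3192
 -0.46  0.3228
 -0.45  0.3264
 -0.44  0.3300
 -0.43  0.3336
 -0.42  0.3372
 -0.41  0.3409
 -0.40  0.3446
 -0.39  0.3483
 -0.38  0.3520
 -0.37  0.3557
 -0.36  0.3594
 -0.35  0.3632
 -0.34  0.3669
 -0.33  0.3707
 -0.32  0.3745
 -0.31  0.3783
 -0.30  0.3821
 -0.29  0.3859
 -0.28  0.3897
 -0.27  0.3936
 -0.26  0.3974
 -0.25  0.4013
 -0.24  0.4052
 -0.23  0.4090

$8.77

σ√T = 0.23·√0.75 = 0.1992
d₁ = [ln(192/190) + (0.087 + ½·0.23²)·0.75] / (σ√T) = (0.0105 + 0.0851) / 0.1992 = 0.4797 ≈ 0.48
d₂ = 0.4797 − 0.1992 = 0.2806 ≈ 0.28
e^(−rT) = e^(−0.087·0.75) = 0.9368
N(−d₂) = N(-0.28) = 0.3897;  N(−d₁) = N(-0.48) = 0.3156
P = 190·0.9368·0.3897 − 192·0.3156 = 69.3635 − 60.5952 = 8.7683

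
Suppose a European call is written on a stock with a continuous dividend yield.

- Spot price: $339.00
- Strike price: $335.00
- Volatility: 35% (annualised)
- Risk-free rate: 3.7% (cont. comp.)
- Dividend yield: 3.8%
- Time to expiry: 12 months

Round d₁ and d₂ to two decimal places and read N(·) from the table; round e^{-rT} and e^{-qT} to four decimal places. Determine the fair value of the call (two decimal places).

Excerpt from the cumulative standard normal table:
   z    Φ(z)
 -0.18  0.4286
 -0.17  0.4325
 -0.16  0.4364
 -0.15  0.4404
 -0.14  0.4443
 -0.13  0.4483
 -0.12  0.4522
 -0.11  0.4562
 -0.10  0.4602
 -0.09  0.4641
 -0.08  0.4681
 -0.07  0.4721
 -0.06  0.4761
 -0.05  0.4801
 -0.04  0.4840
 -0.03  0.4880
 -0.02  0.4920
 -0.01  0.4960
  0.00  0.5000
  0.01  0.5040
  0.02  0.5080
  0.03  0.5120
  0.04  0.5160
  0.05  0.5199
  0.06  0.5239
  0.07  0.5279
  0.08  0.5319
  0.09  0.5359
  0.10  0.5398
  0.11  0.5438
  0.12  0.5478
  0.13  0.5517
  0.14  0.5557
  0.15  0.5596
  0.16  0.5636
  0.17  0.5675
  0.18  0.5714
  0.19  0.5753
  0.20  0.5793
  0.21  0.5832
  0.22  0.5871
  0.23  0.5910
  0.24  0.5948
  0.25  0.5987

T = 1;  σ√T = 0.3500
ln(S/K) + (r − q + σ²/2)T = ln(339/335) + (0.037 − 0.038 + 0.35²/2)·1 = 0.0119 + 0.0602 = 0.0721
d₁ = 0.0721 / 0.3500 = 0.2061 ⇒ 0.21
d₂ = d₁ − σ√T = 0.2061 − 0.3500 = -0.1439 ⇒ -0.14
exp(−qT) = exp(−0.038·1) = 0.9627;  exp(−rT) = exp(−0.037·1) = 0.9637
N(d₁) = N(0.21) = 0.5832;  N(d₂) = N(-0.14) = 0.4443
C = 339·0.9627·0.5832 − 335·0.9637·0.4443 = 190.3304 − 143.4376 = 46.8928

$46.89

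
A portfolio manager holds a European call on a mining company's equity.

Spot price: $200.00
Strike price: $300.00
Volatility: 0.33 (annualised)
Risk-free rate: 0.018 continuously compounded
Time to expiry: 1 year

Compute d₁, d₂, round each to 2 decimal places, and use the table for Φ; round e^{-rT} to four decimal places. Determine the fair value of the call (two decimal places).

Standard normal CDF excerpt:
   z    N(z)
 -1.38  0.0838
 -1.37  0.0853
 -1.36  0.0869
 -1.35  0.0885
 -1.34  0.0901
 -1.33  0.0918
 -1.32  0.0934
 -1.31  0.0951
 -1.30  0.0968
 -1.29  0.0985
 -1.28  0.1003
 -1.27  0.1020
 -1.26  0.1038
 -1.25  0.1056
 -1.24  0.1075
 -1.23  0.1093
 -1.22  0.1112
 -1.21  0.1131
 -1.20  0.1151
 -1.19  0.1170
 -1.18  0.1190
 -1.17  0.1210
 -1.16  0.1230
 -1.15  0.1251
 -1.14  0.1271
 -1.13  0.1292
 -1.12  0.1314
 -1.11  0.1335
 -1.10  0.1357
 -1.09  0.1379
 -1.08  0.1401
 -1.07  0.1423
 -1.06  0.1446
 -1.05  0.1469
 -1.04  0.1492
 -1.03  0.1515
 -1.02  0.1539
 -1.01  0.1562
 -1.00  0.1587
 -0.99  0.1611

$4.69

σ√T = 0.33 × 1.0000 = 0.3300
d₁ = [ln(200/300) + (0.018 + 0.33²/2)·1] / 0.3300 = [-0.4055 + 0.0725] / 0.3300 = -1.0091 ⇒ -1.01
d₂ = d₁ − σ√T = -1.0091 − 0.3300 = -1.3391 ⇒ -1.34
e^(−rT) = e^(−0.018·1) = 0.9822
N(d₁) = N(-1.01) = 0.1562;  N(d₂) = N(-1.34) = 0.0901
C = 200·0.1562 − 300·0.9822·0.0901 = 31.2400 − 26.5489 = 4.6911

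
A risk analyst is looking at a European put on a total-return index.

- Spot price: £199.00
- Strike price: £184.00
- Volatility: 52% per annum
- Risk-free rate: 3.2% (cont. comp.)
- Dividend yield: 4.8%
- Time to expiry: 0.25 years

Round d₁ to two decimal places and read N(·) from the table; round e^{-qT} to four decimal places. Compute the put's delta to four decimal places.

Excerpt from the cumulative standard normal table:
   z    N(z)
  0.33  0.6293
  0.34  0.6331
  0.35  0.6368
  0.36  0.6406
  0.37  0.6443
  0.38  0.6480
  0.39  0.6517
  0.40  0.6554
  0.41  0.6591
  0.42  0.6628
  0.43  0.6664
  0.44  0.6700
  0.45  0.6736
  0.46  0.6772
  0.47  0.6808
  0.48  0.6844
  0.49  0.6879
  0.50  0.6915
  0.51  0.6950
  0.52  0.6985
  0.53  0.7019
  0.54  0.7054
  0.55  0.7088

σ√T = 0.52·√0.25 = 0.2600
ln(S/K) + (r − q + σ²/2)T = ln(199/184) + (0.032 − 0.048 + 0.52²/2)·0.25 = 0.0784 + 0.0298 = 0.1082
d₁ = 0.1082 / 0.2600 = 0.4160 → 0.42
N(d₁) = N(0.42) = 0.6628
Δ_put = exp(−qT)·(N(d₁) − 1) = 0.9881·(0.6628 − 1) = -0.3332

-0.3332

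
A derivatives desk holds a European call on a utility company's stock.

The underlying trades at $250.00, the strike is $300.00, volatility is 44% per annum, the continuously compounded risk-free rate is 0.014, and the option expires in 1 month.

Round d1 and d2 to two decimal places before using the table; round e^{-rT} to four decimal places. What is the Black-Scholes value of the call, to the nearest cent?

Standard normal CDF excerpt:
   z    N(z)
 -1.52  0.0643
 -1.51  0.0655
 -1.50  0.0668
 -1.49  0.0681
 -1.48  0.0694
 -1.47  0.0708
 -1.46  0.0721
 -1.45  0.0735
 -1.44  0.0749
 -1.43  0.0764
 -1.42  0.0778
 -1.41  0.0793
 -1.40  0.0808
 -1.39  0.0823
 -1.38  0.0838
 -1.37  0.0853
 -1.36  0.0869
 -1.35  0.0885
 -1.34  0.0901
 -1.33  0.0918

σ√T = 0.44 × 0.2887 = 0.1270
d₁ = [ln(250/300) + (0.014 + ½·0.44²)·0.08333] / (σ√T) = (-0.1823 + 0.0092) / 0.1270 = -1.3627 ≈ -1.36
d₂ = -1.3627 − 0.1270 = -1.4897 ≈ -1.49
e^(−rT) = e^(−0.014·0.08333) = 0.9988
N(d₁) = N(-1.36) = 0.0869;  N(d₂) = N(-1.49) = 0.0681
C = 250·0.0869 − 300·0.9988·0.0681 = 21.7250 − 20.4055 = 1.3195

$1.32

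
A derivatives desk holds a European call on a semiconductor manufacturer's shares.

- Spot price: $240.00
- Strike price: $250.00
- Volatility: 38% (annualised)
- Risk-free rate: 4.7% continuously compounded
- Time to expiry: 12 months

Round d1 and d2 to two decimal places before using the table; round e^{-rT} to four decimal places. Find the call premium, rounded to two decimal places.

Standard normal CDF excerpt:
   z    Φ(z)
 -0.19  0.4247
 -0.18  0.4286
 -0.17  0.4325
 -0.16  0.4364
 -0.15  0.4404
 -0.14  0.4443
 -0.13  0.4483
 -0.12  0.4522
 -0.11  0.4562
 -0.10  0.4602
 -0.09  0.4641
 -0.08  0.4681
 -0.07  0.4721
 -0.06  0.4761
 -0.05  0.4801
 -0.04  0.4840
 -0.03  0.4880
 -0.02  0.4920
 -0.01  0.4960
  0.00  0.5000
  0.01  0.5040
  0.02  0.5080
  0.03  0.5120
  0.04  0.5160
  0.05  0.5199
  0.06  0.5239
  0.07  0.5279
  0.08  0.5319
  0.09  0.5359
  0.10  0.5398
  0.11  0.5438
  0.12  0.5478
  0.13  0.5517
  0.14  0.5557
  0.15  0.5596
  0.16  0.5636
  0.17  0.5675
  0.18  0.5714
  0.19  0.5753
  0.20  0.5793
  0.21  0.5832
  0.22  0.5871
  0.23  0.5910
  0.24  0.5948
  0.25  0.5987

$36.81

σ√T = 0.38·√1 = 0.3800
d₁ = [ln(240/250) + (0.047 + 0.38²/2)·1] / 0.3800 = [-0.0408 + 0.1192] / 0.3800 = 0.2063 which rounds to 0.21
d₂ = d₁ − σ√T = 0.2063 − 0.3800 = -0.1737 which rounds to -0.17
e^(−rT) = e^(−0.047·1) = 0.9541
N(d₁) = N(0.21) = 0.5832;  N(d₂) = N(-0.17) = 0.4325
C = 240·0.5832 − 250·0.9541·0.4325 = 139.9680 − 103.1621 = 36.8059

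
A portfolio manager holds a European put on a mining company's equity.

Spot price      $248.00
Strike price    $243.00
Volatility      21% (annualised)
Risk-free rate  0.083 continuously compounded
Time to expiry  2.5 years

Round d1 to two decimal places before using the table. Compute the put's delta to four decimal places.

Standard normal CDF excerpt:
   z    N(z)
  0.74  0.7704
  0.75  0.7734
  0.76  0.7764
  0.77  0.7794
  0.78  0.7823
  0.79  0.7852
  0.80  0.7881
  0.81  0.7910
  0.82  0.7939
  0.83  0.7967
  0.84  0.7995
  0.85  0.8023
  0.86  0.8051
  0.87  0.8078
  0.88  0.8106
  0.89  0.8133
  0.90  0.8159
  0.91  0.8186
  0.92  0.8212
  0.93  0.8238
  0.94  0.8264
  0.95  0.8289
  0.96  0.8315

-0.1977

σ√T = 0.21 × 1.5811 = 0.3320
d₁ = [ln(248/243) + (0.083 + 0.21²/2)·2.5] / 0.3320 = [0.0204 + 0.2626] / 0.3320 = 0.8523 ≈ 0.85
N(d₁) = N(0.85) = 0.8023
Δ_put = N(d₁) − 1 = 0.8023 − 1 = -0.1977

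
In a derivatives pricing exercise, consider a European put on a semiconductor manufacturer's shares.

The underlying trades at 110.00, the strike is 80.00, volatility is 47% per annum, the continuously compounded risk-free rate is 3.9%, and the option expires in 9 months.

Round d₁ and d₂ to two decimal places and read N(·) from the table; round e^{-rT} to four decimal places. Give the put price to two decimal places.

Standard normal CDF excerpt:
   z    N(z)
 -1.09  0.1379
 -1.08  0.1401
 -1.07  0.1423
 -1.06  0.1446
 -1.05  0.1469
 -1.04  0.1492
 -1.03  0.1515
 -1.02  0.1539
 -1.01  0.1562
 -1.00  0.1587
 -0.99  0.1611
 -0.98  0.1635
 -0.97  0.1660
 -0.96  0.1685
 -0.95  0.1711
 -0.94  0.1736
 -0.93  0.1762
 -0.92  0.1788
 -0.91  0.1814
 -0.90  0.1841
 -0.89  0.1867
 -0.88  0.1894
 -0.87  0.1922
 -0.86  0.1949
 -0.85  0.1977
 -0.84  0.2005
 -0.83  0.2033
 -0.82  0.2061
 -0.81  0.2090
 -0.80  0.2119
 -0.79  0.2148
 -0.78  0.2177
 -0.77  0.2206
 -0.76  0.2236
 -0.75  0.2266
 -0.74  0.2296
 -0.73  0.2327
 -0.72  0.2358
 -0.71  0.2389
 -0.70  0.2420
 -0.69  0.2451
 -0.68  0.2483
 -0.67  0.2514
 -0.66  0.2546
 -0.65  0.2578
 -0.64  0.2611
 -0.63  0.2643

4.12

T = 0.75;  σ√T = 0.4070
d₁ = [ln(110/80) + (0.039 + ½·0.47²)·0.75] / (σ√T) = (0.3185 + 0.1121) / 0.4070 = 1.0578 ⇒ 1.06
d₂ = 1.0578 − 0.4070 = 0.6507 ⇒ 0.65
exp(−rT) = exp(−0.039·0.75) = 0.9712
P = 80·0.9712·N(-0.65) − 110·N(-1.06) = 80·0.9712·0.2578 − 110·0.1446 = 20.0300 − 15.9060 = 4.1240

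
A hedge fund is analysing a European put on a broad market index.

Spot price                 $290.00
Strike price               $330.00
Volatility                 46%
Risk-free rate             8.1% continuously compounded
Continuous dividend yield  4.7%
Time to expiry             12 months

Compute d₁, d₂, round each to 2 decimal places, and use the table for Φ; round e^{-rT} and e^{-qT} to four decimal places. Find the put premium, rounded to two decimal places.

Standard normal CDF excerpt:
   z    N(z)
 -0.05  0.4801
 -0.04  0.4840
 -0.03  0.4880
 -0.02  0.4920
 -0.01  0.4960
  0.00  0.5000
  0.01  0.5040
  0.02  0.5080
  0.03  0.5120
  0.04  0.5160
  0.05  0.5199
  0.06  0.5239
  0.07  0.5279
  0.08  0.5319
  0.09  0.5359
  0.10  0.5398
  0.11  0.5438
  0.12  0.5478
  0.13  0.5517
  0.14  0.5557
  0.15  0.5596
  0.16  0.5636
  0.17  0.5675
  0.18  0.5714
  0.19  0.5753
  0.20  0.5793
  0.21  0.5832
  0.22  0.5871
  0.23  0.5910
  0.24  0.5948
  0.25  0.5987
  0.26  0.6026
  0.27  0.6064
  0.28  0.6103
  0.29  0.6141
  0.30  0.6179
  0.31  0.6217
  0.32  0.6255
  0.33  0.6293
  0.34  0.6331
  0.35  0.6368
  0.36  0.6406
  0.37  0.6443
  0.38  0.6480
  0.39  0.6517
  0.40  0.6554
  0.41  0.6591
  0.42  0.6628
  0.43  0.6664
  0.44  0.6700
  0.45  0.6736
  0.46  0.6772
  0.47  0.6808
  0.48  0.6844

$67.77

T = 1;  σ√T = 0.4600
d₁ = [ln(290/330) + (0.081 − 0.047 + 0.46²/2)·1] / 0.4600 = [-0.1292 + 0.1398] / 0.4600 = 0.0230 ≈ 0.02
d₂ = d₁ − σ√T = 0.0230 − 0.4600 = -0.4370 ≈ -0.44
e^(−qT) = e^(−0.047·1) = 0.9541;  e^(−rT) = e^(−0.081·1) = 0.9222
P = 330·0.9222·N(0.44) − 290·0.9541·N(-0.02) = 330·0.9222·0.6700 − 290·0.9541·0.4920 = 203.8984 − 136.1310 = 67.7674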